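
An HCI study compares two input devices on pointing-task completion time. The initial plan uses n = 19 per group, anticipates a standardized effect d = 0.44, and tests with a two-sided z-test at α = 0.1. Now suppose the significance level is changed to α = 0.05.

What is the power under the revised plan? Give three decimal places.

δ = d·√(n/2) = 0.44 × √(19/2) = 1.3562 (unchanged). New critical value: z_{0.025} = 1.960.
Revised power = Φ(δ − 1.960) + Φ(−δ − 1.960) = Φ(-0.604) + Φ(-3.316) = 0.2730 + 0.0005 = 0.2734.

Power ≈ 0.273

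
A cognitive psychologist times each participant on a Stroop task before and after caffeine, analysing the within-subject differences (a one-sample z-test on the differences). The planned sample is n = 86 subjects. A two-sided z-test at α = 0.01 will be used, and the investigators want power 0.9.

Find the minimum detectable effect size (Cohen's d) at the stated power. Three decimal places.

d ≈ 0.416

Required noncentrality: δ = z_{0.005} + z_{0.10} = 2.576 + 1.282 = 3.857.
(Lower-tail contribution to power is negligible for δ > 0.)
δ = d·√n ⇒ d = δ/√n = 3.857/√86 = 0.4160.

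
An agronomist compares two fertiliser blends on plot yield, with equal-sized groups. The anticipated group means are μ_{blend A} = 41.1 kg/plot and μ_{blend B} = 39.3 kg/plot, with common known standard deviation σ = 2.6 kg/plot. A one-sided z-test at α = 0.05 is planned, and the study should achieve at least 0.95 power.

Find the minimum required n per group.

n = 46 per group

Standardized effect: d = |μ_{blend A} − μ_{blend B}| / σ = |41.1 − 39.3| / 2.6 = 0.6923
Set Φ(δ − 1.645) = 0.95; then δ − 1.645 = Φ⁻¹(0.95) = 1.645, giving δ = 3.290.
δ = d·√(n/2) ⇒ n = 2(δ/d)² = 2 × (3.290 / 0.6923)² = 45.16.
Round up to the next whole unit.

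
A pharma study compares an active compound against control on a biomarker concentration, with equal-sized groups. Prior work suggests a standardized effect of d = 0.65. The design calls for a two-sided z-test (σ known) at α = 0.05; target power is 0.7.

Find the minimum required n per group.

n = 30 per group

Set Φ(δ − 1.960) = 0.7; then δ − 1.960 = Φ⁻¹(0.7) = 0.524, giving δ = 2.484.
(Ignoring the negligible lower-tail rejection probability gives the usual closed-form inversion.)
δ = d·√(n/2) ⇒ n = 2(δ/d)² = 2 × (2.484 / 0.65)² = 29.22.
Round up to the next whole unit.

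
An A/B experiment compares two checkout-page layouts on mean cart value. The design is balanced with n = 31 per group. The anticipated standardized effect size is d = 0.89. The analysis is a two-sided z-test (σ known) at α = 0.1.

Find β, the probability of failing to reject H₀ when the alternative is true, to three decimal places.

β ≈ 0.032

Noncentrality parameter: δ = d·√(n/2) = 0.89 × √(31/2) = 3.5039
Two-sided α = 0.1 → critical value z_{0.05} = 1.645.
Power = Φ(δ − 1.645) + Φ(−δ − 1.645) = Φ(1.859) + Φ(-5.149) = 0.9685 + 0.0000 = 0.9685.
Type II error: β = 1 − power = 1 − 0.9685 = 0.0315.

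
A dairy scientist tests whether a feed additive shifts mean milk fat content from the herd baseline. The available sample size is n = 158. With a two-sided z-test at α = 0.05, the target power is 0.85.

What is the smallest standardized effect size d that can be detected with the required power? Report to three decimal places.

d ≈ 0.238

Required noncentrality: δ = z_{0.025} + z_{0.15} = 1.960 + 1.036 = 2.996.
(The second rejection-region term Φ(−δ − z_{α/2}) is negligible and dropped.)
δ = d·√n ⇒ d = δ/√n = 2.996/√158 = 0.2384.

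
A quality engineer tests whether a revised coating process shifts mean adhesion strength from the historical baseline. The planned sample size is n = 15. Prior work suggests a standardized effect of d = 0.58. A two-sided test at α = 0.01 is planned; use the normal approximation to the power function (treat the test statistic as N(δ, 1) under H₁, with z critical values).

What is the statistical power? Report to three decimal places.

Power ≈ 0.371

Noncentrality parameter: δ = d·√n = 0.58 × √15 = 2.2463
Two-sided α = 0.01 → critical value z_{0.005} = 2.576.
Power = Φ(δ − 2.576) + Φ(−δ − 2.576) = Φ(-0.329) + Φ(-4.822) = 0.3709 + 0.0000 = 0.3709.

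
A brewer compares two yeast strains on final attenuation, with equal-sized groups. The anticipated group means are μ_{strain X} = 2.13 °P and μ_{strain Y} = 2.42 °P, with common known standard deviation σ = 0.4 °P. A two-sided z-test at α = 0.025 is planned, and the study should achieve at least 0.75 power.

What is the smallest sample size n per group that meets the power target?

Standardized effect: d = |μ_{strain X} − μ_{strain Y}| / σ = |2.13 − 2.42| / 0.4 = 0.7250
For power 0.75 need Φ(δ − z_{0.0125}) = 0.75, so δ = z_{0.0125} + z_{0.25} = 2.241 + 0.674 = 2.916.
(The Φ(−δ − z_{α/2}) term is vanishingly small for δ > 0 and is dropped in the standard sample-size formula.)
δ = d·√(n/2) ⇒ n = 2(δ/d)² = 2 × (2.916 / 0.7250)² = 32.35.
Round up to the next whole unit.

n = 33 per group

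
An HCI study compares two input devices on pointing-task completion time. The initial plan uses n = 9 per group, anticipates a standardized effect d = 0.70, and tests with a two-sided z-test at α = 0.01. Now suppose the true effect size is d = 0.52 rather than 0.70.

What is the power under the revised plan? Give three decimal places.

With d = 0.52: δ = d·√(n/2) = 0.52 × √(9/2) = 1.1031. Critical value z_{0.005} = 2.576.
Revised power = Φ(δ − 2.576) + Φ(−δ − 2.576) = Φ(-1.473) + Φ(-3.679) = 0.0704 + 0.0001 = 0.0705.

Power ≈ 0.071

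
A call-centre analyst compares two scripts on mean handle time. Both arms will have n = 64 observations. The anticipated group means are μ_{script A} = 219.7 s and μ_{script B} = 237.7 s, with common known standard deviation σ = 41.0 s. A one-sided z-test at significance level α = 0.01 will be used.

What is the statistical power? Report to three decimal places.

Power ≈ 0.562

Standardized effect: d = |μ_{script A} − μ_{script B}| / σ = |219.7 − 237.7| / 41.0 = 0.4390
Noncentrality parameter: δ = d·√(n/2) = 0.4390 × √(64/2) = 2.4835
One-sided α = 0.01 → critical value z_{0.01} = 2.326.
Power = Φ(δ − 2.326) = Φ(0.157) = 0.5624.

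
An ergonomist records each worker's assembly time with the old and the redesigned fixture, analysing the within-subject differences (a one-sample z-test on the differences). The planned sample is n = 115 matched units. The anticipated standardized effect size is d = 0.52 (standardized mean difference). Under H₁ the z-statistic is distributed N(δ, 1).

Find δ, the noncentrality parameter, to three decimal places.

The noncentrality parameter scales effect size by the design's sample-size factor: δ = d·√n = 0.52 × √115 = 5.5764

δ ≈ 5.576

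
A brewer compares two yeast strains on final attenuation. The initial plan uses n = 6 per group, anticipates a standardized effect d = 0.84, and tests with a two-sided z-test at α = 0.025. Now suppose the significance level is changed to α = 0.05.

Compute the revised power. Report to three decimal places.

Power ≈ 0.307

δ = d·√(n/2) = 0.84 × √(6/2) = 1.4549 (unchanged). New critical value: z_{0.025} = 1.960.
Revised power = Φ(δ − 1.960) + Φ(−δ − 1.960) = Φ(-0.505) + Φ(-3.415) = 0.3068 + 0.0003 = 0.3071.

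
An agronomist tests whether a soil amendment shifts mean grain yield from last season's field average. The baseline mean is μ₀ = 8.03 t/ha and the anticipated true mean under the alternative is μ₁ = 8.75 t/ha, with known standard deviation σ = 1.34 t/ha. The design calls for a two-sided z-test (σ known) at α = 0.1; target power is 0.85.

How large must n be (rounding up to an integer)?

Standardized effect: d = |μ₁ − μ₀| / σ = |8.75 − 8.03| / 1.34 = 0.5373
For power 0.85 need Φ(δ − z_{0.05}) = 0.85, so δ = z_{0.05} + z_{0.15} = 1.645 + 1.036 = 2.681.
(For δ > 0 the lower-tail rejection region contributes negligibly to power, so the one-term inversion is standard.)
δ = d·√n ⇒ n = (δ/d)² = (2.681 / 0.5373)² = 24.90.
Round up to the next whole unit.

n = 25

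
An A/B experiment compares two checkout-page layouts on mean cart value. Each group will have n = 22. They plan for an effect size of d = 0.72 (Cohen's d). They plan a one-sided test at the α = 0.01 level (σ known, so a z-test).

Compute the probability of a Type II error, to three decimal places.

Noncentrality parameter: δ = d·√(n/2) = 0.72 × √(22/2) = 2.3880
One-sided α = 0.01 → critical value z_{0.01} = 2.326.
Power = Φ(δ − 2.326) = Φ(0.062) = 0.5246.
Type II error: β = 1 − power = 1 − 0.5246 = 0.4754.

β ≈ 0.475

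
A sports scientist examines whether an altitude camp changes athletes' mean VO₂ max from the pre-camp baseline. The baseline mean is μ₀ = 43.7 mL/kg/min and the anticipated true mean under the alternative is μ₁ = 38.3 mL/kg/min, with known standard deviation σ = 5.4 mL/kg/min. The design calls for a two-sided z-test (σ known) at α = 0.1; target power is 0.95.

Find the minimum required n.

n = 11

Standardized effect: d = |μ₁ − μ₀| / σ = |38.3 − 43.7| / 5.4 = 1.0000
Set Φ(δ − 1.645) = 0.95; then δ − 1.645 = Φ⁻¹(0.95) = 1.645, giving δ = 3.290.
(For δ > 0 the lower-tail rejection region contributes negligibly to power, so the one-term inversion is standard.)
δ = d·√n ⇒ n = (δ/d)² = (3.290 / 1.0000)² = 10.82.
Round up to the next whole unit.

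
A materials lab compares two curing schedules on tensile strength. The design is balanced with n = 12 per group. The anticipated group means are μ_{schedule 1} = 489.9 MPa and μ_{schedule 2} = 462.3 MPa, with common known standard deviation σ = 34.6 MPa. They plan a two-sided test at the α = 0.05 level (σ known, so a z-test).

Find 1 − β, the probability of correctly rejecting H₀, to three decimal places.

Power ≈ 0.498

Standardized effect: d = |μ_{schedule 1} − μ_{schedule 2}| / σ = |489.9 − 462.3| / 34.6 = 0.7977
Noncentrality parameter: δ = d·√(n/2) = 0.7977 × √(12/2) = 1.9539
Two-sided α = 0.05 → critical value z_{0.025} = 1.960.
Power = Φ(δ − 1.960) + Φ(−δ − 1.960) = Φ(-0.006) + Φ(-3.914) = 0.4976 + 0.0000 = 0.4976.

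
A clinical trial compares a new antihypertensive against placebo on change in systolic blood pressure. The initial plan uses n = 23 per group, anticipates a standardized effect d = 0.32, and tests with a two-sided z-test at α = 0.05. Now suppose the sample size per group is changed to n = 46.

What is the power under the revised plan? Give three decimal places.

With n = 46 per group: δ = d·√(n/2) = 0.32 × √(46/2) = 1.5347. Critical value z_{0.025} = 1.960.
Revised power = Φ(δ − 1.960) + Φ(−δ − 1.960) = Φ(-0.425) + Φ(-3.495) = 0.3353 + 0.0002 = 0.3355.

Power ≈ 0.336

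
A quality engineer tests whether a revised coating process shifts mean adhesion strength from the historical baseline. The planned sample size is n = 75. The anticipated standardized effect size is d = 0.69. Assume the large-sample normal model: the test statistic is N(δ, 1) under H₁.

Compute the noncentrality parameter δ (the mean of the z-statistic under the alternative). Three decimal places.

δ ≈ 5.976

The noncentrality parameter scales effect size by the design's sample-size factor: δ = d·√n = 0.69 × √75 = 5.9756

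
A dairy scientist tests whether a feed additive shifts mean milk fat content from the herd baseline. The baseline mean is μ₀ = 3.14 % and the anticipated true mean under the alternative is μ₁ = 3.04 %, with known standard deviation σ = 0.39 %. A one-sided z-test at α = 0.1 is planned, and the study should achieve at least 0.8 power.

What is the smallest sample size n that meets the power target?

Standardized effect: d = |μ₁ − μ₀| / σ = |3.04 − 3.14| / 0.39 = 0.2564
For power 0.8 need Φ(δ − z_{0.1}) = 0.8, so δ = z_{0.1} + z_{0.20} = 1.282 + 0.842 = 2.123.
δ = d·√n ⇒ n = (δ/d)² = (2.123 / 0.2564)² = 68.56.
Rounding up, n = 69.

n = 69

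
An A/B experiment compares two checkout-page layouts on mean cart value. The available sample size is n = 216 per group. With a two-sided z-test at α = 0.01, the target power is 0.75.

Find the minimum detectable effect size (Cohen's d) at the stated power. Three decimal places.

Need Φ(δ − 2.576) = 0.75, so δ = 2.576 + 0.674 = 3.250.
(Lower-tail contribution to power is negligible for δ > 0.)
δ = d·√(n/2) ⇒ d = δ/√(n/2) = 3.250/√(216/2) = 0.3128.

d ≈ 0.313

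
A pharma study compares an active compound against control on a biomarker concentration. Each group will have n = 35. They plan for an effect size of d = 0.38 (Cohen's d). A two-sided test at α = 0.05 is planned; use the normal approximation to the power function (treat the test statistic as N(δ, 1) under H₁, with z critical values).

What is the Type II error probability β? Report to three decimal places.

β ≈ 0.644

Noncentrality parameter: δ = d·√(n/2) = 0.38 × √(35/2) = 1.5897
Critical value for a two-sided test at α = 0.05: z_{α/2} = 1.960.
Power = Φ(δ − 1.960) + Φ(−δ − 1.960) = Φ(-0.370) + Φ(-3.550) = 0.3556 + 0.0002 = 0.3558.
Type II error: β = 1 − power = 1 − 0.3558 = 0.6442.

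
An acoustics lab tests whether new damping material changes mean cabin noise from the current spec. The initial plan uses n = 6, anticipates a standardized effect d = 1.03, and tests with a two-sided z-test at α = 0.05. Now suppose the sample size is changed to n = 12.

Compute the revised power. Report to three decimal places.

With n = 12: δ = d·√n = 1.03 × √12 = 3.5680. Critical value z_{0.025} = 1.960.
Revised power = Φ(δ − 1.960) + Φ(−δ − 1.960) = Φ(1.608) + Φ(-5.528) = 0.9461 + 0.0000 = 0.9461.

Power ≈ 0.946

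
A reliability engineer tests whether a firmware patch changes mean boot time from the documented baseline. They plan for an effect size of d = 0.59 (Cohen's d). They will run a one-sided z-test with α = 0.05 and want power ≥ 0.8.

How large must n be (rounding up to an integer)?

For power 0.8 need Φ(δ − z_{0.05}) = 0.8, so δ = z_{0.05} + z_{0.20} = 1.645 + 0.842 = 2.486.
δ = d·√n ⇒ n = (δ/d)² = (2.486 / 0.59)² = 17.76.
Rounding up, n = 18.

n = 18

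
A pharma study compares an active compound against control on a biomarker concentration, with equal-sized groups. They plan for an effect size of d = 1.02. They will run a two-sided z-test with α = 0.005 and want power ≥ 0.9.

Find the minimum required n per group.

For power 0.9 need Φ(δ − z_{0.0025}) = 0.9, so δ = z_{0.0025} + z_{0.10} = 2.807 + 1.282 = 4.089.
(The Φ(−δ − z_{α/2}) term is vanishingly small for δ > 0 and is dropped in the standard sample-size formula.)
δ = d·√(n/2) ⇒ n = 2(δ/d)² = 2 × (4.089 / 1.02)² = 32.13.
Round up to the next whole unit.

n = 33 per group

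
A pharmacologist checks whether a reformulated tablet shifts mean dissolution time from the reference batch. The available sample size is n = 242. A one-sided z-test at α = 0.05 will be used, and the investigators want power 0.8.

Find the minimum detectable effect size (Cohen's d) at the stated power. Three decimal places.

d ≈ 0.160

Need Φ(δ − 1.645) = 0.8, so δ = 1.645 + 0.842 = 2.486.
δ = d·√n ⇒ d = δ/√n = 2.486/√242 = 0.1598.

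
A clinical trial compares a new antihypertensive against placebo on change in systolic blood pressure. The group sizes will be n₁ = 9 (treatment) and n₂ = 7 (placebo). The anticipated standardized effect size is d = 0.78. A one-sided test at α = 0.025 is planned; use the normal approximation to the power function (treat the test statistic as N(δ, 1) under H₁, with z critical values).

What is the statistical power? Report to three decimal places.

Noncentrality parameter: δ = d / √(1/n₁ + 1/n₂) = 0.78 / √(1/9 + 1/7) = 1.5478
One-sided α = 0.025 → critical value z_{0.025} = 1.960.
Power = Φ(δ − 1.960) = Φ(-0.412) = 0.3401.

Power ≈ 0.340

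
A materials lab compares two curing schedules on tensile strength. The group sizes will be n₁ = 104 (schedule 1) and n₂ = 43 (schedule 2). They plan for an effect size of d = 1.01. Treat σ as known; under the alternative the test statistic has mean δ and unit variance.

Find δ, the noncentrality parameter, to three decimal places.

δ ≈ 5.571

The noncentrality parameter scales effect size by the design's sample-size factor: δ = d / √(1/n₁ + 1/n₂) = 1.01 / √(1/104 + 1/43) = 5.5707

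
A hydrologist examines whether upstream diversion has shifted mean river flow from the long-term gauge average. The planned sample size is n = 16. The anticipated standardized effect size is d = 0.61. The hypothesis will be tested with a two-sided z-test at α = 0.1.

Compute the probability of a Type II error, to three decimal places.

β ≈ 0.213

Noncentrality parameter: δ = d·√n = 0.61 × √16 = 2.4400
Two-sided α = 0.1 → critical value z_{0.05} = 1.645.
Power = Φ(δ − 1.645) + Φ(−δ − 1.645) = Φ(0.795) + Φ(-4.085) = 0.7867 + 0.0000 = 0.7868.
Type II error: β = 1 − power = 1 − 0.7868 = 0.2132.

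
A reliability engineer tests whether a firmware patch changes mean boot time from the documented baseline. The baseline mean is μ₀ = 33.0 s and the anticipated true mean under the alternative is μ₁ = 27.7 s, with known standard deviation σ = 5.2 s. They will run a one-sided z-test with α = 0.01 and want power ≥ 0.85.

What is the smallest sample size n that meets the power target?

Standardized effect: d = |μ₁ − μ₀| / σ = |27.7 − 33.0| / 5.2 = 1.0192
Set Φ(δ − 2.326) = 0.85; then δ − 2.326 = Φ⁻¹(0.85) = 1.036, giving δ = 3.363.
δ = d·√n ⇒ n = (δ/d)² = (3.363 / 1.0192)² = 10.89.
Rounding up, n = 11.

n = 11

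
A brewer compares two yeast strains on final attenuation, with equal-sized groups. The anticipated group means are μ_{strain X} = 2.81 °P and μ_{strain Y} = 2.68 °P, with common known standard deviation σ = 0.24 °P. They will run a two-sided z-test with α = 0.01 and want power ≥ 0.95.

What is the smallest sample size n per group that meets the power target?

n = 122 per group

Standardized effect: d = |μ_{strain X} − μ_{strain Y}| / σ = |2.81 − 2.68| / 0.24 = 0.5417
Set Φ(δ − 2.576) = 0.95; then δ − 2.576 = Φ⁻¹(0.95) = 1.645, giving δ = 4.221.
(The Φ(−δ − z_{α/2}) term is vanishingly small for δ > 0 and is dropped in the standard sample-size formula.)
δ = d·√(n/2) ⇒ n = 2(δ/d)² = 2 × (4.221 / 0.5417)² = 121.43.
Round up to the next whole unit.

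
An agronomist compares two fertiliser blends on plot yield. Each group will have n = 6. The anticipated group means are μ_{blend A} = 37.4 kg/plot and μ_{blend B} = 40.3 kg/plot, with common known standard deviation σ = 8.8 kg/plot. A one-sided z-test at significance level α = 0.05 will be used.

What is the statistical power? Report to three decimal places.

Standardized effect: d = |μ_{blend A} − μ_{blend B}| / σ = |37.4 − 40.3| / 8.8 = 0.3295
Noncentrality parameter: δ = d·√(n/2) = 0.3295 × √(6/2) = 0.5708
Critical value for a one-sided test at α = 0.05: z_α = 1.645.
Power = Φ(δ − 1.645) = Φ(-1.074) = 0.1414.

Power ≈ 0.141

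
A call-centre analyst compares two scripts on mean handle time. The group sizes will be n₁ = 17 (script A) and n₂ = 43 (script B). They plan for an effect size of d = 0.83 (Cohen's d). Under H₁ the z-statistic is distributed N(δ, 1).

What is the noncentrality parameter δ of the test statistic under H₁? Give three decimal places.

The noncentrality parameter scales effect size by the design's sample-size factor: δ = d / √(1/n₁ + 1/n₂) = 0.83 / √(1/17 + 1/43) = 2.8971

δ ≈ 2.897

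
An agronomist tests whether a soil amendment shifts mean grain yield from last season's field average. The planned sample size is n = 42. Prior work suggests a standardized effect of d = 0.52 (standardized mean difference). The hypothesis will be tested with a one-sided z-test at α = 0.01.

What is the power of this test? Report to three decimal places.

Power ≈ 0.852

Noncentrality parameter: δ = d·√n = 0.52 × √42 = 3.3700
One-sided α = 0.01 → critical value z_{0.01} = 2.326.
Power = P(Z > 2.326 − δ) = Φ(1.044) = 0.8517.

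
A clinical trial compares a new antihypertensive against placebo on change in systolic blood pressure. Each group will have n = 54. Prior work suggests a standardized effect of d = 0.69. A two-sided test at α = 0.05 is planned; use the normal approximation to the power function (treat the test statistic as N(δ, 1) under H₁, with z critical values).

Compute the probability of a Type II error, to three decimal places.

β ≈ 0.052

Noncentrality parameter: δ = d·√(n/2) = 0.69 × √(54/2) = 3.5853
Critical value for a two-sided test at α = 0.05: z_{α/2} = 1.960.
Power = Φ(δ − 1.960) + Φ(−δ − 1.960) = Φ(1.625) + Φ(-5.545) = 0.9480 + 0.0000 = 0.9480.
Type II error: β = 1 − power = 1 − 0.9480 = 0.0520.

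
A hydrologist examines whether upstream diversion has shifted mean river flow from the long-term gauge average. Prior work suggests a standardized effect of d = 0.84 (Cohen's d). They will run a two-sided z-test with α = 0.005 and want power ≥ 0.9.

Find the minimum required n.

For power 0.9 need Φ(δ − z_{0.0025}) = 0.9, so δ = z_{0.0025} + z_{0.10} = 2.807 + 1.282 = 4.089.
(The Φ(−δ − z_{α/2}) term is vanishingly small for δ > 0 and is dropped in the standard sample-size formula.)
δ = d·√n ⇒ n = (δ/d)² = (4.089 / 0.84)² = 23.69.
Round up to the next whole unit.

n = 24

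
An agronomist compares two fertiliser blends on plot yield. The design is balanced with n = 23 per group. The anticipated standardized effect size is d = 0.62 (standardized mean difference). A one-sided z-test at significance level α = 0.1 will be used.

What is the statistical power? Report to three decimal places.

Noncentrality parameter: δ = d·√(n/2) = 0.62 × √(23/2) = 2.1025
One-sided α = 0.1 → critical value z_{0.1} = 1.282.
Power = P(Z > 1.282 − δ) = Φ(0.821) = 0.7942.

Power ≈ 0.794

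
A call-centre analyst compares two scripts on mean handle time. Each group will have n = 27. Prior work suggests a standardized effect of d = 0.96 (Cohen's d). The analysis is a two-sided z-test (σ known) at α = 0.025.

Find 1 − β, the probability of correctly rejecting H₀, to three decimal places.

Noncentrality parameter: δ = d·√(n/2) = 0.96 × √(27/2) = 3.5273
Critical value for a two-sided test at α = 0.025: z_{α/2} = 2.241.
Power = Φ(δ − 2.241) + Φ(−δ − 2.241) = Φ(1.286) + Φ(-5.769) = 0.9008 + 0.0000 = 0.9008.

Power ≈ 0.901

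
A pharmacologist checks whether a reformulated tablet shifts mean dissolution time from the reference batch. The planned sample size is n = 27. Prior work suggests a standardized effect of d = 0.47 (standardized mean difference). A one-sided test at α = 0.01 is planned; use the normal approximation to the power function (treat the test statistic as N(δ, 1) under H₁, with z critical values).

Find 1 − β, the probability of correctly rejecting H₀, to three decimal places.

Power ≈ 0.546

Noncentrality parameter: δ = d·√n = 0.47 × √27 = 2.4422
One-sided α = 0.01 → critical value z_{0.01} = 2.326.
Power = Φ(δ − 2.326) = Φ(0.116) = 0.5461.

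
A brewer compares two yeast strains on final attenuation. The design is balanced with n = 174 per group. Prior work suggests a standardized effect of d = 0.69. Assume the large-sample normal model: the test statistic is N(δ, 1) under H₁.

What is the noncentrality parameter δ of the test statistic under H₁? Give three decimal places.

δ ≈ 6.436

The noncentrality parameter scales effect size by the design's sample-size factor: δ = d·√(n/2) = 0.69 × √(174/2) = 6.4359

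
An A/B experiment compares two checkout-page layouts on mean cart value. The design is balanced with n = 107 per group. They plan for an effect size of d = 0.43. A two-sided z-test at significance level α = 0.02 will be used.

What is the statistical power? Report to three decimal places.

Power ≈ 0.794

Noncentrality parameter: δ = d·√(n/2) = 0.43 × √(107/2) = 3.1452
Critical value for a two-sided test at α = 0.02: z_{α/2} = 2.326.
Power = Φ(δ − 2.326) + Φ(−δ − 2.326) = Φ(0.819) + Φ(-5.472) = 0.7936 + 0.0000 = 0.7936.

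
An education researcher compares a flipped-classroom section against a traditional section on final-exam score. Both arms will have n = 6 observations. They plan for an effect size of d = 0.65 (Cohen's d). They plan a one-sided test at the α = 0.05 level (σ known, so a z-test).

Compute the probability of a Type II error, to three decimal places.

β ≈ 0.698

Noncentrality parameter: δ = d·√(n/2) = 0.65 × √(6/2) = 1.1258
One-sided α = 0.05 → critical value z_{0.05} = 1.645.
Power = P(Z > 1.645 − δ) = Φ(-0.519) = 0.3019.
Type II error: β = 1 − power = 1 − 0.3019 = 0.6981.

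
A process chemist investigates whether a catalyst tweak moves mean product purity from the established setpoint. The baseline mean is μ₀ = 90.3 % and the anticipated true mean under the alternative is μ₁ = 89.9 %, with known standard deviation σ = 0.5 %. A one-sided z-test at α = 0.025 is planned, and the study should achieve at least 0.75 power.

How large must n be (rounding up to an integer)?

Standardized effect: d = |μ₁ − μ₀| / σ = |89.9 − 90.3| / 0.5 = 0.8000
Set Φ(δ − 1.960) = 0.75; then δ − 1.960 = Φ⁻¹(0.75) = 0.674, giving δ = 2.634.
δ = d·√n ⇒ n = (δ/d)² = (2.634 / 0.8000)² = 10.84.
Rounding up, n = 11.

n = 11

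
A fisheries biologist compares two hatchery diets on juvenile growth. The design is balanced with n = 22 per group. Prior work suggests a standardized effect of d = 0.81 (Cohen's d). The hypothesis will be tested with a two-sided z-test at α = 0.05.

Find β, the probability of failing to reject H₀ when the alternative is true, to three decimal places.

β ≈ 0.234

Noncentrality parameter: λ = d·√(n/2) = 0.81 × √(22/2) = 2.6865
Critical value for a two-sided test at α = 0.05: z_{α/2} = 1.960.
Power = Φ(λ − 1.960) + Φ(−λ − 1.960) = Φ(0.727) + Φ(-4.646) = 0.7662 + 0.0000 = 0.7662.
Type II error: β = 1 − power = 1 − 0.7662 = 0.2338.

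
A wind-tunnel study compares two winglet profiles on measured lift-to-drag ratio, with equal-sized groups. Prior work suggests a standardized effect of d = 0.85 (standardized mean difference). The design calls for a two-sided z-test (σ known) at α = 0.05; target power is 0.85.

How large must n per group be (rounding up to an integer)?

For power 0.85 need Φ(δ − z_{0.025}) = 0.85, so δ = z_{0.025} + z_{0.15} = 1.960 + 1.036 = 2.996.
(For δ > 0 the lower-tail rejection region contributes negligibly to power, so the one-term inversion is standard.)
δ = d·√(n/2) ⇒ n = 2(δ/d)² = 2 × (2.996 / 0.85)² = 24.85.
Rounding up, n = 25 per group.

n = 25 per group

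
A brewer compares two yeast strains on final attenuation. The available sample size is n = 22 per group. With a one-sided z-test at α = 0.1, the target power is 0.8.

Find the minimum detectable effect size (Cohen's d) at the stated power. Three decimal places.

d ≈ 0.640

Required noncentrality: δ = z_{0.1} + z_{0.20} = 1.282 + 0.842 = 2.123.
δ = d·√(n/2) ⇒ d = δ/√(n/2) = 2.123/√(22/2) = 0.6402.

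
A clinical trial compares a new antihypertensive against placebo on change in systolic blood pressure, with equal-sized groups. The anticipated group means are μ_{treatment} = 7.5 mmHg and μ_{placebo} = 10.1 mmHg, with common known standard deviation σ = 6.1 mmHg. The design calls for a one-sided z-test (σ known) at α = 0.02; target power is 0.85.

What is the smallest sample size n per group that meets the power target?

Standardized effect: d = |μ_{treatment} − μ_{placebo}| / σ = |7.5 − 10.1| / 6.1 = 0.4262
Set Φ(δ − 2.054) = 0.85; then δ − 2.054 = Φ⁻¹(0.85) = 1.036, giving δ = 3.090.
δ = d·√(n/2) ⇒ n = 2(δ/d)² = 2 × (3.090 / 0.4262)² = 105.13.
Rounding up, n = 106 per group.

n = 106 per group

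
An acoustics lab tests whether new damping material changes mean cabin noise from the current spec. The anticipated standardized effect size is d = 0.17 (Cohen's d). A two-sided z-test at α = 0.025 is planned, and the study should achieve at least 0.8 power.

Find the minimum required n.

n = 329

Set Φ(δ − 2.241) = 0.8; then δ − 2.241 = Φ⁻¹(0.8) = 0.842, giving δ = 3.083.
(Ignoring the negligible lower-tail rejection probability gives the usual closed-form inversion.)
δ = d·√n ⇒ n = (δ/d)² = (3.083 / 0.17)² = 328.89.
Round up to the next whole unit.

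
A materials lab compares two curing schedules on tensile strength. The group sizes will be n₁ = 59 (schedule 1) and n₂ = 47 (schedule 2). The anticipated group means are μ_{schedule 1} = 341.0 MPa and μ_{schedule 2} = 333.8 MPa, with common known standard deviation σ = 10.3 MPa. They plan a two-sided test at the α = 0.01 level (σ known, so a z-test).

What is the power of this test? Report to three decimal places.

Standardized effect: d = |μ_{schedule 1} − μ_{schedule 2}| / σ = |341.0 − 333.8| / 10.3 = 0.6990
Noncentrality parameter: λ = d / √(1/n₁ + 1/n₂) = 0.6990 / √(1/59 + 1/47) = 3.5753
Two-sided α = 0.01 → critical value z_{0.005} = 2.576.
Power = Φ(λ − 2.576) + Φ(−λ − 2.576) = Φ(1.000) + Φ(-6.151) = 0.8412 + 0.0000 = 0.8412.

Power ≈ 0.841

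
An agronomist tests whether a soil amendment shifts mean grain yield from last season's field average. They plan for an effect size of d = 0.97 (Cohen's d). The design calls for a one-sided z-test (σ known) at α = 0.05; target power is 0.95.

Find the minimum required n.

n = 12

For power 0.95 need Φ(δ − z_{0.05}) = 0.95, so δ = z_{0.05} + z_{0.05} = 1.645 + 1.645 = 3.290.
δ = d·√n ⇒ n = (δ/d)² = (3.290 / 0.97)² = 11.50.
Round up to the next whole unit.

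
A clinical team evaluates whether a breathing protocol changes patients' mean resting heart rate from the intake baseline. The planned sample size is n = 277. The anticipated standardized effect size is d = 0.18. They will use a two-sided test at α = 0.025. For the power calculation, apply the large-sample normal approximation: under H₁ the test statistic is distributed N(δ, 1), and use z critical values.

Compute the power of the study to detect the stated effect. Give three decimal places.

Power ≈ 0.775

Noncentrality parameter: δ = d·√n = 0.18 × √277 = 2.9958
Critical value for a two-sided test at α = 0.025: z_{α/2} = 2.241.
Power = Φ(δ − 2.241) + Φ(−δ − 2.241) = Φ(0.754) + Φ(-5.237) = 0.7747 + 0.0000 = 0.7747.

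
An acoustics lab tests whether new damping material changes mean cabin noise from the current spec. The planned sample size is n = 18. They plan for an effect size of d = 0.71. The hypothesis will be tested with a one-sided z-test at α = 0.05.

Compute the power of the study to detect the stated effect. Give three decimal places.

Power ≈ 0.914

Noncentrality parameter: λ = d·√n = 0.71 × √18 = 3.0123
Critical value for a one-sided test at α = 0.05: z_α = 1.645.
Power = Φ(λ − 1.645) = Φ(1.367) = 0.9143.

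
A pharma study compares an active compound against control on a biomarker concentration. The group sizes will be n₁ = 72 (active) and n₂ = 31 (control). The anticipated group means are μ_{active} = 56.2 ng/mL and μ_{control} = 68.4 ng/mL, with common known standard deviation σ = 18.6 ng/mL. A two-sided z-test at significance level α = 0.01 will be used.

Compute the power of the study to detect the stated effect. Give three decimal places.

Standardized effect: d = |μ_{active} − μ_{control}| / σ = |56.2 − 68.4| / 18.6 = 0.6559
Noncentrality parameter: δ = d / √(1/n₁ + 1/n₂) = 0.6559 / √(1/72 + 1/31) = 3.0533
Two-sided α = 0.01 → critical value z_{0.005} = 2.576.
Power = Φ(δ − 2.576) + Φ(−δ − 2.576) = Φ(0.478) + Φ(-5.629) = 0.6835 + 0.0000 = 0.6835.

Power ≈ 0.684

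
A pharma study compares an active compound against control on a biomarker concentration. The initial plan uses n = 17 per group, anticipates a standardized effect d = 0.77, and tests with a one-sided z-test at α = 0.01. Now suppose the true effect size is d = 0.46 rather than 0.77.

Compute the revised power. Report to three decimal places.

With d = 0.46: δ = d·√(n/2) = 0.46 × √(17/2) = 1.3411. Critical value z_{0.01} = 2.326.
Revised power = P(Z > 2.326 − δ) = Φ(-0.985) = 0.1623.

Power ≈ 0.162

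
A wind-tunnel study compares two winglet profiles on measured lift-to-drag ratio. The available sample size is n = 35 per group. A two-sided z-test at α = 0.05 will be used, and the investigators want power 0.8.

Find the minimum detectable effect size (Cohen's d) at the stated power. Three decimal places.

Need Φ(δ − 1.960) = 0.8, so δ = 1.960 + 0.842 = 2.802.
(The second rejection-region term Φ(−δ − z_{α/2}) is negligible and dropped.)
δ = d·√(n/2) ⇒ d = δ/√(n/2) = 2.802/√(35/2) = 0.6697.

d ≈ 0.670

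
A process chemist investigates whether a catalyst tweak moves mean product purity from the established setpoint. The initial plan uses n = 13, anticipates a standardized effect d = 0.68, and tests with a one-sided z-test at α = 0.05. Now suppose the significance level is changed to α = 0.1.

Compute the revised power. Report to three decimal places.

δ = d·√n = 0.68 × √13 = 2.4518 (unchanged). New critical value: z_{0.1} = 1.282.
Revised power = P(Z > 1.282 − δ) = Φ(1.170) = 0.8790.

Power ≈ 0.879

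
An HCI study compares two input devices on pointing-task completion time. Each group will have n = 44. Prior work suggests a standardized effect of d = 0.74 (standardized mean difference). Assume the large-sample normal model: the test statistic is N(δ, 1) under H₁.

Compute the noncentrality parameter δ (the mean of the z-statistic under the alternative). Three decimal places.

The noncentrality parameter scales effect size by the design's sample-size factor: δ = d·√(n/2) = 0.74 × √(44/2) = 3.4709

δ ≈ 3.471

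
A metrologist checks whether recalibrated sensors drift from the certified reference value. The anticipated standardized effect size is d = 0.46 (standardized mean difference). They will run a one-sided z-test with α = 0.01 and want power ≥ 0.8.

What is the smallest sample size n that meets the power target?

For power 0.8 need Φ(δ − z_{0.01}) = 0.8, so δ = z_{0.01} + z_{0.20} = 2.326 + 0.842 = 3.168.
δ = d·√n ⇒ n = (δ/d)² = (3.168 / 0.46)² = 47.43.
Round up to the next whole unit.

n = 48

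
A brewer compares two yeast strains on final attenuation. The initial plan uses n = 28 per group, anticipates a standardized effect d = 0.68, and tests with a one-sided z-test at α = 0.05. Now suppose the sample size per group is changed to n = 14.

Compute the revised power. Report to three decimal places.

Power ≈ 0.561

With n = 14 per group: δ = d·√(n/2) = 0.68 × √(14/2) = 1.7991. Critical value z_{0.05} = 1.645.
Revised power = Φ(δ − 1.645) = Φ(0.154) = 0.5613.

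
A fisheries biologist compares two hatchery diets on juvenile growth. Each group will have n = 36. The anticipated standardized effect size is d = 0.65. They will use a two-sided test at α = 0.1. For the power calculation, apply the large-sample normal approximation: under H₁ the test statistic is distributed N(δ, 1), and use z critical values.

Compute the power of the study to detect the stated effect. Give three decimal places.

Noncentrality parameter: δ = d·√(n/2) = 0.65 × √(36/2) = 2.7577
Two-sided α = 0.1 → critical value z_{0.05} = 1.645.
Power = Φ(δ − 1.645) + Φ(−δ − 1.645) = Φ(1.113) + Φ(-4.403) = 0.8671 + 0.0000 = 0.8671.

Power ≈ 0.867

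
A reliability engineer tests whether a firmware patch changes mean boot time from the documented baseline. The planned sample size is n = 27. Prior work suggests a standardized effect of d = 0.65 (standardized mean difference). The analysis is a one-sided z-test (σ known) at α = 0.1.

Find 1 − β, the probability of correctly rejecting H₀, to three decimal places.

Noncentrality parameter: δ = d·√n = 0.65 × √27 = 3.3775
Critical value for a one-sided test at α = 0.1: z_α = 1.282.
Power = Φ(δ − 1.282) = Φ(2.096) = 0.9820.

Power ≈ 0.982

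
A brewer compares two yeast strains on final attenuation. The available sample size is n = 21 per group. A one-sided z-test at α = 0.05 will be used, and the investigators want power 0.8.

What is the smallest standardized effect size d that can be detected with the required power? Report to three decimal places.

d ≈ 0.767

Need Φ(δ − 1.645) = 0.8, so δ = 1.645 + 0.842 = 2.486.
δ = d·√(n/2) ⇒ d = δ/√(n/2) = 2.486/√(21/2) = 0.7673.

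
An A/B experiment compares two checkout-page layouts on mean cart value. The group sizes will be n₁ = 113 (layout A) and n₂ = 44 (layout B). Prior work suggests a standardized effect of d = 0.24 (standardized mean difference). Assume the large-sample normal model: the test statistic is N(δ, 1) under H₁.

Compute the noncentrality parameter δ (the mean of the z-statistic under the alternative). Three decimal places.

The noncentrality parameter scales effect size by the design's sample-size factor: δ = d / √(1/n₁ + 1/n₂) = 0.24 / √(1/113 + 1/44) = 1.3506

δ ≈ 1.351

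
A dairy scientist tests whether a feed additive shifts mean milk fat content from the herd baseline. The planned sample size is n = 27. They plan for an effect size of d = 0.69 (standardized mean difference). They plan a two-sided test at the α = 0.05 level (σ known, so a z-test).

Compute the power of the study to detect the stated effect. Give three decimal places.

Noncentrality parameter: δ = d·√n = 0.69 × √27 = 3.5853
Two-sided α = 0.05 → critical value z_{0.025} = 1.960.
Power = Φ(δ − 1.960) + Φ(−δ − 1.960) = Φ(1.625) + Φ(-5.545) = 0.9480 + 0.0000 = 0.9480.

Power ≈ 0.948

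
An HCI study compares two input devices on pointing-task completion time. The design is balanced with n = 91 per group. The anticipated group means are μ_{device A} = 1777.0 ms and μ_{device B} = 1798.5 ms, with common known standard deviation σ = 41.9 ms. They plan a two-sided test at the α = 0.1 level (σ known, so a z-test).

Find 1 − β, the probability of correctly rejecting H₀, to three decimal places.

Power ≈ 0.965

Standardized effect: d = |μ_{device A} − μ_{device B}| / σ = |1777.0 − 1798.5| / 41.9 = 0.5131
Noncentrality parameter: δ = d·√(n/2) = 0.5131 × √(91/2) = 3.4612
Two-sided α = 0.1 → critical value z_{0.05} = 1.645.
Power = Φ(δ − 1.645) + Φ(−δ − 1.645) = Φ(1.816) + Φ(-5.106) = 0.9653 + 0.0000 = 0.9653.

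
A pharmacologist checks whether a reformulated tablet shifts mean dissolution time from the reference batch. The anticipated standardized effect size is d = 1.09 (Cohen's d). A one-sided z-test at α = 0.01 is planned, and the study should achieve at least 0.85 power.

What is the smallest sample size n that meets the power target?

Set Φ(δ − 2.326) = 0.85; then δ − 2.326 = Φ⁻¹(0.85) = 1.036, giving δ = 3.363.
δ = d·√n ⇒ n = (δ/d)² = (3.363 / 1.09)² = 9.52.
Round up to the next whole unit.

n = 10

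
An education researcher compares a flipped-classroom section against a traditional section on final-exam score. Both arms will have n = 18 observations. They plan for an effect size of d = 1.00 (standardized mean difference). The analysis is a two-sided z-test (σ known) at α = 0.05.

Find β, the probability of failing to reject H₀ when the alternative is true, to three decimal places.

Noncentrality parameter: δ = d·√(n/2) = 1.00 × √(18/2) = 3.0000
Two-sided α = 0.05 → critical value z_{0.025} = 1.960.
Power = Φ(δ − 1.960) + Φ(−δ − 1.960) = Φ(1.040) + Φ(-4.960) = 0.8508 + 0.0000 = 0.8508.
Type II error: β = 1 − power = 1 − 0.8508 = 0.1492.

β ≈ 0.149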